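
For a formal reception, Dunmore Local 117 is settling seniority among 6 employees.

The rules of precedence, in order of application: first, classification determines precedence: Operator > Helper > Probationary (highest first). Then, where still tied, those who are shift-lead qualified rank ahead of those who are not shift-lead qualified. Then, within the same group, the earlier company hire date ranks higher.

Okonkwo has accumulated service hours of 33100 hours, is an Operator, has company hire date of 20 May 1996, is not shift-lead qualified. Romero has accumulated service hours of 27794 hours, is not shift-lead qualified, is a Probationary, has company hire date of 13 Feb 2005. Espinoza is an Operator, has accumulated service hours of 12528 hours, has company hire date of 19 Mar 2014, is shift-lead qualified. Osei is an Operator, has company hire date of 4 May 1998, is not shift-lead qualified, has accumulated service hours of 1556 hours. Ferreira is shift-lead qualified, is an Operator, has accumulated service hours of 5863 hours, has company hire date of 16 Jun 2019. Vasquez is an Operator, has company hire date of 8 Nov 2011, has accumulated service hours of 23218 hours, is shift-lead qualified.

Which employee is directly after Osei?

By classification: Vasquez, Espinoza, Ferreira, Okonkwo and Osei (Operator); then Romero (Probationary).
Among Vasquez, Espinoza, Ferreira, Okonkwo and Osei, shift-lead qualified before not shift-lead qualified: Vasquez, Espinoza and Ferreira (shift-lead qualified) before Okonkwo and Osei (not shift-lead qualified).
Among Vasquez, Espinoza and Ferreira, by company hire date (earlier first): Vasquez (8 Nov 2011) before Espinoza (19 Mar 2014) before Ferreira (16 Jun 2019).
Among Okonkwo and Osei, by company hire date (earlier first): Okonkwo (20 May 1996) before Osei (4 May 1998).
Order: Vasquez, Espinoza, Ferreira, Okonkwo, Osei, Romero.

Romero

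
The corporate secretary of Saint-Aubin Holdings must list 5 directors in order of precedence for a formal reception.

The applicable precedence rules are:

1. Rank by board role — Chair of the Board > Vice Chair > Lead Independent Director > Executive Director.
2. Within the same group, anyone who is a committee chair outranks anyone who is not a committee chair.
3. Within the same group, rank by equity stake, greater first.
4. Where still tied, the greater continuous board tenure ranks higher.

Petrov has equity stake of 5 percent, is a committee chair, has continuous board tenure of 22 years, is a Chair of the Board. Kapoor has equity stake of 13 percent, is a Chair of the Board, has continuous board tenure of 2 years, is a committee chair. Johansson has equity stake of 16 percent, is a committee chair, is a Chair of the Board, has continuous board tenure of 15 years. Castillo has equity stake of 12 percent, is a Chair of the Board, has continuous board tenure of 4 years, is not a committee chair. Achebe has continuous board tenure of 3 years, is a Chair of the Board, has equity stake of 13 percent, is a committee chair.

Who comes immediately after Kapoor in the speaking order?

By board role: Johansson, Achebe, Kapoor, Petrov and Castillo (Chair of the Board).
Among Johansson, Achebe, Kapoor, Petrov and Castillo, a committee chair before not a committee chair: Johansson, Achebe, Kapoor and Petrov (a committee chair) before Castillo (not a committee chair).
Among Johansson, Achebe, Kapoor and Petrov, by equity stake (higher first): Johansson (16 percent) before Achebe and Kapoor (13 percent) before Petrov (5 percent).
Among Achebe and Kapoor, by continuous board tenure (higher first): Achebe (3 years) before Kapoor (2 years).
Order: Johansson, Achebe, Kapoor, Petrov, Castillo.

Petrov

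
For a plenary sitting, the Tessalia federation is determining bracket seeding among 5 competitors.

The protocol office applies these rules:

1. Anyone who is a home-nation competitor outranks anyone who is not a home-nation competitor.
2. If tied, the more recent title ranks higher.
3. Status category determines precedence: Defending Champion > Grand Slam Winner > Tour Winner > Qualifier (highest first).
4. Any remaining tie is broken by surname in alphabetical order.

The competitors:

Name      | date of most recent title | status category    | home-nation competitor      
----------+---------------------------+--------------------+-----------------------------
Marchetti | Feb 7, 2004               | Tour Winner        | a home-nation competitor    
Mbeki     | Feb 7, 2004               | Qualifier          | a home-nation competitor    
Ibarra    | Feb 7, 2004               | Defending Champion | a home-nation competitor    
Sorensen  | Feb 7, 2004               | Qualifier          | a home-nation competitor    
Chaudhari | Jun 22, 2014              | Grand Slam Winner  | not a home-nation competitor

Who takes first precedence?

By the first rule: Ibarra, Marchetti, Mbeki and Sorensen (each a home-nation competitor); then Chaudhari (not a home-nation competitor).
Ibarra, Marchetti, Mbeki and Sorensen all have date of most recent title Feb 7, 2004, so the next rule applies.
Among Ibarra, Marchetti, Mbeki and Sorensen, by status category: Ibarra (Defending Champion) before Marchetti (Tour Winner) before Mbeki and Sorensen (Qualifier).
Among Mbeki and Sorensen, alphabetically by surname: Mbeki before Sorensen.
Order: Ibarra, Marchetti, Mbeki, Sorensen, Chaudhari.

Ibarra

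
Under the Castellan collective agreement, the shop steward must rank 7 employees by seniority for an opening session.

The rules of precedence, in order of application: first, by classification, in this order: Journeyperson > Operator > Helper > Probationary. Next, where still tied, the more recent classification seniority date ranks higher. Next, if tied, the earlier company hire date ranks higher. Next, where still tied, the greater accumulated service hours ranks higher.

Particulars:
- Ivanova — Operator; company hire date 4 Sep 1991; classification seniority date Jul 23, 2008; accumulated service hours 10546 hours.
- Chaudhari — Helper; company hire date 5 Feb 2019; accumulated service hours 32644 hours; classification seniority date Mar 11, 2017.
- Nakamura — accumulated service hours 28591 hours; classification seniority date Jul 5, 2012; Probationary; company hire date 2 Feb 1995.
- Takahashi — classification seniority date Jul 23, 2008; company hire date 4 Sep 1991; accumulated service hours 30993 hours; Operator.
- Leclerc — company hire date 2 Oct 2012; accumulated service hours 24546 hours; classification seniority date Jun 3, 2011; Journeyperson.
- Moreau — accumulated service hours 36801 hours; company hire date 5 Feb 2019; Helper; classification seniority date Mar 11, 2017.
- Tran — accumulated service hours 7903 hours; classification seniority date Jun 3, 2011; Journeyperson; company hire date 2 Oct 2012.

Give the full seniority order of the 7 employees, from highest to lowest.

Leclerc, Tran, Takahashi, Ivanova, Moreau, Chaudhari, Nakamura

By classification: Leclerc and Tran (Journeyperson); then Takahashi and Ivanova (Operator); then Moreau and Chaudhari (Helper); then Nakamura (Probationary).
Leclerc and Tran both have classification seniority date Jun 3, 2011, so the next rule applies.
Leclerc and Tran both have company hire date 2 Oct 2012, so the next rule applies.
Among Leclerc and Tran, by accumulated service hours (higher first): Leclerc (24546 hours) before Tran (7903 hours).
Takahashi and Ivanova both have classification seniority date Jul 23, 2008, so the next rule applies.
Takahashi and Ivanova both have company hire date 4 Sep 1991, so the next rule applies.
Among Takahashi and Ivanova, by accumulated service hours (higher first): Takahashi (30993 hours) before Ivanova (10546 hours).
Moreau and Chaudhari both have classification seniority date Mar 11, 2017, so the next rule applies.
Moreau and Chaudhari both have company hire date 5 Feb 2019, so the next rule applies.
Among Moreau and Chaudhari, by accumulated service hours (higher first): Moreau (36801 hours) before Chaudhari (32644 hours).
Full order: Leclerc, Tran, Takahashi, Ivanova, Moreau, Chaudhari, Nakamura.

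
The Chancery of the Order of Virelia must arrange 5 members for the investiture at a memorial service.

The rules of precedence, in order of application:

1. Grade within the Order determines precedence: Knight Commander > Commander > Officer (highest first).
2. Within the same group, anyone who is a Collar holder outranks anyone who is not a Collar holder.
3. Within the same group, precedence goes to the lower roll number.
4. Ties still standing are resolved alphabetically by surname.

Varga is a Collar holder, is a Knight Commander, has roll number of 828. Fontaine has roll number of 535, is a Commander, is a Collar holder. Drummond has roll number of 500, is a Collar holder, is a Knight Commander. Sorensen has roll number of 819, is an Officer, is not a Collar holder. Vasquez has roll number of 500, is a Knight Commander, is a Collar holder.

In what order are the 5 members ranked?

Drummond, Vasquez, Varga, Fontaine, Sorensen

By grade within the Order: Drummond, Vasquez and Varga (Knight Commander); then Fontaine (Commander); then Sorensen (Officer).
Drummond, Vasquez and Varga are each a Collar holder, so the next rule applies.
Among Drummond, Vasquez and Varga, by roll number (lower first): Drummond and Vasquez (500) before Varga (828).
Among Drummond and Vasquez, alphabetically by surname: Drummond before Vasquez.
Full order: Drummond, Vasquez, Varga, Fontaine, Sorensen.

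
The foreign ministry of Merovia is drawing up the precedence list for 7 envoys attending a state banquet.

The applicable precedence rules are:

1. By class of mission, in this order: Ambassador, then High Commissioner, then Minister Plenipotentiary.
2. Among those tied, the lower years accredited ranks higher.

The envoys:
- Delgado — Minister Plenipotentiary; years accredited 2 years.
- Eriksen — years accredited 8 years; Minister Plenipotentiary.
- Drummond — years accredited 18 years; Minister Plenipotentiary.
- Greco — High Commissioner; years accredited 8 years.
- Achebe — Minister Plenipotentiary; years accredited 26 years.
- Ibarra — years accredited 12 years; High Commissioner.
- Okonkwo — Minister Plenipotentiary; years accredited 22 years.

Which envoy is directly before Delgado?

Ibarra

By class of mission: Greco and Ibarra (High Commissioner); then Delgado, Eriksen, Drummond, Okonkwo and Achebe (Minister Plenipotentiary).
Among Greco and Ibarra, by years accredited (lower first): Greco (8 years) before Ibarra (12 years).
Among Delgado, Eriksen, Drummond, Okonkwo and Achebe, by years accredited (lower first): Delgado (2 years) before Eriksen (8 years) before Drummond (18 years) before Okonkwo (22 years) before Achebe (26 years).
Order: Greco, Ibarra, Delgado, Eriksen, Drummond, Okonkwo, Achebe.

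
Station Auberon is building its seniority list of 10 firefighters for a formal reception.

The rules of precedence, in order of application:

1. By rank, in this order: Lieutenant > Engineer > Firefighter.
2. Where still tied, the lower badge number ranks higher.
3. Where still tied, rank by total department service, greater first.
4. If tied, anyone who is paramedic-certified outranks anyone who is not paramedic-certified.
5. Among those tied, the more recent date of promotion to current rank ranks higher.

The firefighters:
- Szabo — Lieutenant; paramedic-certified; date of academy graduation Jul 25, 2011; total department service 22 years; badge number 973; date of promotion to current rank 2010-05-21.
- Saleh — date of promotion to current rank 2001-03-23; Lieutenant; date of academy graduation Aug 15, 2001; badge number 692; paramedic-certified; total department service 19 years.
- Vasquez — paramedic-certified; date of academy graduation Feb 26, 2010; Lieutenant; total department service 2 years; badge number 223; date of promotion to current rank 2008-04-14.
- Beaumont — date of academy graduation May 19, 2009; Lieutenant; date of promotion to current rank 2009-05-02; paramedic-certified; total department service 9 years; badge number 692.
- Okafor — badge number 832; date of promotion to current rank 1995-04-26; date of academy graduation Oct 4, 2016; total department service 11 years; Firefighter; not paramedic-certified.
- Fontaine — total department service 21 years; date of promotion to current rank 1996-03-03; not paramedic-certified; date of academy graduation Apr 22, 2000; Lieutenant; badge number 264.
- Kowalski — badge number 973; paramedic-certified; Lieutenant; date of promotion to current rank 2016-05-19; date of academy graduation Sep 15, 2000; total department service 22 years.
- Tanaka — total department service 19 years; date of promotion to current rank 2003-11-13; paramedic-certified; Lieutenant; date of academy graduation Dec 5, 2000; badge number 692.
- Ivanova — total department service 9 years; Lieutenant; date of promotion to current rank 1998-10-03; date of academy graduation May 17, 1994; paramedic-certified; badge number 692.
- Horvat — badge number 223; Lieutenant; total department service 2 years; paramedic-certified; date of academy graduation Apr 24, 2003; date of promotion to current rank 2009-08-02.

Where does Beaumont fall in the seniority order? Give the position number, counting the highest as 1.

By rank: Horvat, Vasquez, Fontaine, Tanaka, Saleh, Beaumont, Ivanova, Kowalski and Szabo (Lieutenant); then Okafor (Firefighter).
Among Horvat, Vasquez, Fontaine, Tanaka, Saleh, Beaumont, Ivanova, Kowalski and Szabo, by badge number (lower first): Horvat and Vasquez (223) before Fontaine (264) before Tanaka, Saleh, Beaumont and Ivanova (692) before Kowalski and Szabo (973).
Horvat and Vasquez both have total department service 2 years, so the next rule applies.
Horvat and Vasquez are each paramedic-certified, so the next rule applies.
Among Horvat and Vasquez, by date of promotion to current rank (later first): Horvat (2009-08-02) before Vasquez (2008-04-14).
Among Tanaka, Saleh, Beaumont and Ivanova, by total department service (higher first): Tanaka and Saleh (19 years) before Beaumont and Ivanova (9 years).
Tanaka and Saleh are each paramedic-certified, so the next rule applies.
Among Tanaka and Saleh, by date of promotion to current rank (later first): Tanaka (2003-11-13) before Saleh (2001-03-23).
Beaumont and Ivanova are each paramedic-certified, so the next rule applies.
Among Beaumont and Ivanova, by date of promotion to current rank (later first): Beaumont (2009-05-02) before Ivanova (1998-10-03).
Kowalski and Szabo both have total department service 22 years, so the next rule applies.
Kowalski and Szabo are each paramedic-certified, so the next rule applies.
Among Kowalski and Szabo, by date of promotion to current rank (later first): Kowalski (2016-05-19) before Szabo (2010-05-21).
Order: Horvat, Vasquez, Fontaine, Tanaka, Saleh, Beaumont, Ivanova, Kowalski, Szabo, Okafor. So position 6.

6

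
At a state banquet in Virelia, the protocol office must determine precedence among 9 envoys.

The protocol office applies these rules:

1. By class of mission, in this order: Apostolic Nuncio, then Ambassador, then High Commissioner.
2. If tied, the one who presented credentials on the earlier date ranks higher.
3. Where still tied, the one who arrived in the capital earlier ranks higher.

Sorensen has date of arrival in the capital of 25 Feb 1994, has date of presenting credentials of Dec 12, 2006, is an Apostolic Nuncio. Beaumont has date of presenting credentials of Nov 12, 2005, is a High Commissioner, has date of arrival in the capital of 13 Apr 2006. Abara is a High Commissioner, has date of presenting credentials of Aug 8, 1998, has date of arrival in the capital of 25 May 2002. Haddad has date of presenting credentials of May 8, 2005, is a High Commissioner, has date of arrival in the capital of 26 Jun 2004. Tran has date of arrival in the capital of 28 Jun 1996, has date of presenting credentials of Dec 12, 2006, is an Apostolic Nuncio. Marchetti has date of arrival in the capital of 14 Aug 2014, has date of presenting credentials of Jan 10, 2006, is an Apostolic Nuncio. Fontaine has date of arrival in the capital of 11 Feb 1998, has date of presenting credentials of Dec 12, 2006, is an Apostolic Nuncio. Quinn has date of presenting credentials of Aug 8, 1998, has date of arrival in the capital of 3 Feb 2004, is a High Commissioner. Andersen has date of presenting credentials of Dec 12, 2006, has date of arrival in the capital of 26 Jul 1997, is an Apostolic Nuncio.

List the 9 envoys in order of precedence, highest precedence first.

Marchetti, Sorensen, Tran, Andersen, Fontaine, Abara, Quinn, Haddad, Beaumont

By class of mission: Marchetti, Sorensen, Tran, Andersen and Fontaine (Apostolic Nuncio); then Abara, Quinn, Haddad and Beaumont (High Commissioner).
Among Marchetti, Sorensen, Tran, Andersen and Fontaine, by date of presenting credentials (earlier first): Marchetti (Jan 10, 2006) before Sorensen, Tran, Andersen and Fontaine (Dec 12, 2006).
Among Sorensen, Tran, Andersen and Fontaine, by date of arrival in the capital (earlier first): Sorensen (25 Feb 1994) before Tran (28 Jun 1996) before Andersen (26 Jul 1997) before Fontaine (11 Feb 1998).
Among Abara, Quinn, Haddad and Beaumont, by date of presenting credentials (earlier first): Abara and Quinn (Aug 8, 1998) before Haddad (May 8, 2005) before Beaumont (Nov 12, 2005).
Among Abara and Quinn, by date of arrival in the capital (earlier first): Abara (25 May 2002) before Quinn (3 Feb 2004).
Full order: Marchetti, Sorensen, Tran, Andersen, Fontaine, Abara, Quinn, Haddad, Beaumont.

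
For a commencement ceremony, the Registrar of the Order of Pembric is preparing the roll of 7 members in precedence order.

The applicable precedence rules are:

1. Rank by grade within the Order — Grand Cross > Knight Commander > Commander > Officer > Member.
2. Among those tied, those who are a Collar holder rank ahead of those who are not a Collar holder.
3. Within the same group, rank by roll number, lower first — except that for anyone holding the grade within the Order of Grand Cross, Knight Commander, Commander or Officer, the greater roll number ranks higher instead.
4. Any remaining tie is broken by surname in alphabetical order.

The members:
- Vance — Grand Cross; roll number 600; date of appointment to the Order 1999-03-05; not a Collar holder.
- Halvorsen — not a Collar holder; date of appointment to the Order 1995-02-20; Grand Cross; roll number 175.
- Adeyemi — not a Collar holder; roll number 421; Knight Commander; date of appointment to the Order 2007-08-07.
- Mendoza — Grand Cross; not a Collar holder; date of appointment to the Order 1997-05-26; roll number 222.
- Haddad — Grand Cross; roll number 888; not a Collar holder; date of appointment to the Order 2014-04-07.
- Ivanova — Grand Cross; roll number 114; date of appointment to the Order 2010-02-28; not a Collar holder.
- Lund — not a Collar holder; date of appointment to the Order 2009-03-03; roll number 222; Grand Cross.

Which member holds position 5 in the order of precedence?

Halvorsen

By grade within the Order: Haddad, Vance, Lund, Mendoza, Halvorsen and Ivanova (Grand Cross); then Adeyemi (Knight Commander).
Haddad, Vance, Lund, Mendoza, Halvorsen and Ivanova are each not a Collar holder, so the next rule applies.
Among Haddad, Vance, Lund, Mendoza, Halvorsen and Ivanova, by roll number (higher first) (reversed rule for this group): Haddad (888) before Vance (600) before Lund and Mendoza (222) before Halvorsen (175) before Ivanova (114).
Among Lund and Mendoza, alphabetically by surname: Lund before Mendoza.
Order: Haddad, Vance, Lund, Mendoza, Halvorsen, Ivanova, Adeyemi.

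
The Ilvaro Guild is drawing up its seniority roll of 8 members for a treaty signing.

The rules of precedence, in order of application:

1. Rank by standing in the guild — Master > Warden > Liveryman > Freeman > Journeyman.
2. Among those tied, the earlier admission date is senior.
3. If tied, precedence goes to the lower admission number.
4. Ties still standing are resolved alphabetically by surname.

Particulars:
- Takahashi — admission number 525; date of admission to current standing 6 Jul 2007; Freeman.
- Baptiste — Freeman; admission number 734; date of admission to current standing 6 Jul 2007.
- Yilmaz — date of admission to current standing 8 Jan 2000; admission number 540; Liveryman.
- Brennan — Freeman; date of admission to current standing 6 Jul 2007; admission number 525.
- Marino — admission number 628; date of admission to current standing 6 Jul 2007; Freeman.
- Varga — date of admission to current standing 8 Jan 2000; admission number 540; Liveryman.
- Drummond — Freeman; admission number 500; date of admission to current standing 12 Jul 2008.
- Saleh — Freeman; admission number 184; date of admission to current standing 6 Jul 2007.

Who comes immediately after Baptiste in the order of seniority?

Drummond

By standing in the guild: Varga and Yilmaz (Liveryman); then Saleh, Brennan, Takahashi, Marino, Baptiste and Drummond (Freeman).
Varga and Yilmaz both have date of admission to current standing 8 Jan 2000, so the next rule applies.
Varga and Yilmaz both have admission number 540, so the next rule applies.
Among Varga and Yilmaz, alphabetically by surname: Varga before Yilmaz.
Among Saleh, Brennan, Takahashi, Marino, Baptiste and Drummond, by date of admission to current standing (earlier first): Saleh, Brennan, Takahashi, Marino and Baptiste (6 Jul 2007) before Drummond (12 Jul 2008).
Among Saleh, Brennan, Takahashi, Marino and Baptiste, by admission number (lower first): Saleh (184) before Brennan and Takahashi (525) before Marino (628) before Baptiste (734).
Among Brennan and Takahashi, alphabetically by surname: Brennan before Takahashi.
Order: Varga, Yilmaz, Saleh, Brennan, Takahashi, Marino, Baptiste, Drummond.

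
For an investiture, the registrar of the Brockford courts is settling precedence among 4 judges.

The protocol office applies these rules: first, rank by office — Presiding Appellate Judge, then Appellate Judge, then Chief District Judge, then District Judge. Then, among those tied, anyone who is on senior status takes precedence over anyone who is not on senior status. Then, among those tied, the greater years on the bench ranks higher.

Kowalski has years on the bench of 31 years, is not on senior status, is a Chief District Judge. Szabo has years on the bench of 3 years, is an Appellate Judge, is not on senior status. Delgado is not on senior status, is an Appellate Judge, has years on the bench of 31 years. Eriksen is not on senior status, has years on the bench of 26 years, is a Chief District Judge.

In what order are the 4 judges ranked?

By office: Delgado and Szabo (Appellate Judge); then Kowalski and Eriksen (Chief District Judge).
Delgado and Szabo are each not on senior status, so the next rule applies.
Among Delgado and Szabo, by years on the bench (higher first): Delgado (31 years) before Szabo (3 years).
Kowalski and Eriksen are each not on senior status, so the next rule applies.
Among Kowalski and Eriksen, by years on the bench (higher first): Kowalski (31 years) before Eriksen (26 years).
Full order: Delgado, Szabo, Kowalski, Eriksen.

Delgado, Szabo, Kowalski, Eriksen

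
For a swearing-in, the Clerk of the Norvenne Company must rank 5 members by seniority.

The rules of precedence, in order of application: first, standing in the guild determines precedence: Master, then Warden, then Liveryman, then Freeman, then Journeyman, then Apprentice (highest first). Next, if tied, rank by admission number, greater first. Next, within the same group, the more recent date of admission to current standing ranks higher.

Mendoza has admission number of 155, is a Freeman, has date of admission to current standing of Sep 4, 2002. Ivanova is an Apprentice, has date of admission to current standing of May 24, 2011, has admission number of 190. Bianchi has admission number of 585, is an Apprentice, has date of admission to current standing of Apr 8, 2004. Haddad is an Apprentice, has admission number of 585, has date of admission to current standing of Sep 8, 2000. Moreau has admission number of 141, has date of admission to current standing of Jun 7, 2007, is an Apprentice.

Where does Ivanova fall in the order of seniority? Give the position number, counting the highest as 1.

4

By standing in the guild: Mendoza (Freeman); then Bianchi, Haddad, Ivanova and Moreau (Apprentice).
Among Bianchi, Haddad, Ivanova and Moreau, by admission number (higher first): Bianchi and Haddad (585) before Ivanova (190) before Moreau (141).
Among Bianchi and Haddad, by date of admission to current standing (later first): Bianchi (Apr 8, 2004) before Haddad (Sep 8, 2000).
Order: Mendoza, Bianchi, Haddad, Ivanova, Moreau. So position 4.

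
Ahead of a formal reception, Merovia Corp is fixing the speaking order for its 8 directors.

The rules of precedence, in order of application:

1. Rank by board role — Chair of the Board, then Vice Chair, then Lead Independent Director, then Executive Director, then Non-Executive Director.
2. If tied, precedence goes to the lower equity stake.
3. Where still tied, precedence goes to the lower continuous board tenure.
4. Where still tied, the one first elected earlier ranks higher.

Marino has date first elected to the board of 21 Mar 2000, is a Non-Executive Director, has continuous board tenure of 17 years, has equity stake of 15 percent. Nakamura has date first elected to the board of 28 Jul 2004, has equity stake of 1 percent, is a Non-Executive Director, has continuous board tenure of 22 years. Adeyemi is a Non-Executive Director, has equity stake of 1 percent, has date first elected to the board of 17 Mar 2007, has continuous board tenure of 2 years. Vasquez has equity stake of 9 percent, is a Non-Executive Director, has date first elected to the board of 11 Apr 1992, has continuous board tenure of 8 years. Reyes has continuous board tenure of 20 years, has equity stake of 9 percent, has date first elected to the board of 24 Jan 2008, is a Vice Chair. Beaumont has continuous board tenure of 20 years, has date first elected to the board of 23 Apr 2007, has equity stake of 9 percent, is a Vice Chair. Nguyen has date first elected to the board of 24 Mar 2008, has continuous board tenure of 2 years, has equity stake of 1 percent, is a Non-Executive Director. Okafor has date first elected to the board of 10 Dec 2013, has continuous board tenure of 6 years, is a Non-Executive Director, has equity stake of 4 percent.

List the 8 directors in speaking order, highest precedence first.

Beaumont, Reyes, Adeyemi, Nguyen, Nakamura, Okafor, Vasquez, Marino

By board role: Beaumont and Reyes (Vice Chair); then Adeyemi, Nguyen, Nakamura, Okafor, Vasquez and Marino (Non-Executive Director).
Beaumont and Reyes both have equity stake 9 percent, so the next rule applies.
Beaumont and Reyes both have continuous board tenure 20 years, so the next rule applies.
Among Beaumont and Reyes, by date first elected to the board (earlier first): Beaumont (23 Apr 2007) before Reyes (24 Jan 2008).
Among Adeyemi, Nguyen, Nakamura, Okafor, Vasquez and Marino, by equity stake (lower first): Adeyemi, Nguyen and Nakamura (1 percent) before Okafor (4 percent) before Vasquez (9 percent) before Marino (15 percent).
Among Adeyemi, Nguyen and Nakamura, by continuous board tenure (lower first): Adeyemi and Nguyen (2 years) before Nakamura (22 years).
Among Adeyemi and Nguyen, by date first elected to the board (earlier first): Adeyemi (17 Mar 2007) before Nguyen (24 Mar 2008).
Full order: Beaumont, Reyes, Adeyemi, Nguyen, Nakamura, Okafor, Vasquez, Marino.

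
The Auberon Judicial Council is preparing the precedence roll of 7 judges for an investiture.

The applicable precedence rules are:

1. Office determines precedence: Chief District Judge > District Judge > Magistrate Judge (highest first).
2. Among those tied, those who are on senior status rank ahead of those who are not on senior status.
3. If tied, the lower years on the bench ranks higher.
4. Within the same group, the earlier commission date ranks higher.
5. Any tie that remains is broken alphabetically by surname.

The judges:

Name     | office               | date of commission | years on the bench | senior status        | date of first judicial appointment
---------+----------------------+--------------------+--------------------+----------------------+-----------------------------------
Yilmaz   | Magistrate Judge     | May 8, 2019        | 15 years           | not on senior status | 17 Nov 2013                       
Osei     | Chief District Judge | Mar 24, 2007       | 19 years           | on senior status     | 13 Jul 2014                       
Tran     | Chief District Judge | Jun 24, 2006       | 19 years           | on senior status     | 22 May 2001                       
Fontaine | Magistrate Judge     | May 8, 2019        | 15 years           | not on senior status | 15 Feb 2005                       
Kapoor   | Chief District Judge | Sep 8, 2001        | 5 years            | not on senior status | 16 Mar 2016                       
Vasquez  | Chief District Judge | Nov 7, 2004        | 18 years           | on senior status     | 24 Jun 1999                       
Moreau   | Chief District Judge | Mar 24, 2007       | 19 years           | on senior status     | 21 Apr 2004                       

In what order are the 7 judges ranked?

By office: Vasquez, Tran, Moreau, Osei and Kapoor (Chief District Judge); then Fontaine and Yilmaz (Magistrate Judge).
Among Vasquez, Tran, Moreau, Osei and Kapoor, on senior status before not on senior status: Vasquez, Tran, Moreau and Osei (on senior status) before Kapoor (not on senior status).
Among Vasquez, Tran, Moreau and Osei, by years on the bench (lower first): Vasquez (18 years) before Tran, Moreau and Osei (19 years).
Among Tran, Moreau and Osei, by date of commission (earlier first): Tran (Jun 24, 2006) before Moreau and Osei (Mar 24, 2007).
Among Moreau and Osei, alphabetically by surname: Moreau before Osei.
Fontaine and Yilmaz are each not on senior status, so the next rule applies.
Fontaine and Yilmaz both have years on the bench 15 years, so the next rule applies.
Fontaine and Yilmaz both have date of commission May 8, 2019, so the next rule applies.
Among Fontaine and Yilmaz, alphabetically by surname: Fontaine before Yilmaz.
Full order: Vasquez, Tran, Moreau, Osei, Kapoor, Fontaine, Yilmaz.

Vasquez, Tran, Moreau, Osei, Kapoor, Fontaine, Yilmaz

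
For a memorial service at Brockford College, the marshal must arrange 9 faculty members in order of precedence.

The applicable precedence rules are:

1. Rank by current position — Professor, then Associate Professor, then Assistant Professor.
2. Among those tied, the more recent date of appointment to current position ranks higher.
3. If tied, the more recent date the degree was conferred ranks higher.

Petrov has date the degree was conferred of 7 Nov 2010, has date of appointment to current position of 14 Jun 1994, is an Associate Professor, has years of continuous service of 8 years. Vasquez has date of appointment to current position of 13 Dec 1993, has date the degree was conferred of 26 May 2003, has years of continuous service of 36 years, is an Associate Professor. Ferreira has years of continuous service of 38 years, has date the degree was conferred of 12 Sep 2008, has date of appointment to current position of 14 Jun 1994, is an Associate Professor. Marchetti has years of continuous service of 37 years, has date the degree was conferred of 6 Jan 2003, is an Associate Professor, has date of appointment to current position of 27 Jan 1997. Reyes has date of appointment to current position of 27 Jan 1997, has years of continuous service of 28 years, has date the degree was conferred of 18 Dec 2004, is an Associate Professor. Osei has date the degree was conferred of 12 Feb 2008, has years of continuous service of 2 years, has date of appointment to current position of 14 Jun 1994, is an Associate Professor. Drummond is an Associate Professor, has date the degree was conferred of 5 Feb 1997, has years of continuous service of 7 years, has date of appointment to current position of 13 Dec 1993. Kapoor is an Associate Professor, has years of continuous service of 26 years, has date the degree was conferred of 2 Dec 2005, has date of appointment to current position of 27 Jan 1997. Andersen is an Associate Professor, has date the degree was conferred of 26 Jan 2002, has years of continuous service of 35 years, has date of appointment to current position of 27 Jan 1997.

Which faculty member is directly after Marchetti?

By current position: Kapoor, Reyes, Marchetti, Andersen, Petrov, Ferreira, Osei, Vasquez and Drummond (Associate Professor).
Among Kapoor, Reyes, Marchetti, Andersen, Petrov, Ferreira, Osei, Vasquez and Drummond, by date of appointment to current position (later first): Kapoor, Reyes, Marchetti and Andersen (27 Jan 1997) before Petrov, Ferreira and Osei (14 Jun 1994) before Vasquez and Drummond (13 Dec 1993).
Among Kapoor, Reyes, Marchetti and Andersen, by date the degree was conferred (later first): Kapoor (2 Dec 2005) before Reyes (18 Dec 2004) before Marchetti (6 Jan 2003) before Andersen (26 Jan 2002).
Among Petrov, Ferreira and Osei, by date the degree was conferred (later first): Petrov (7 Nov 2010) before Ferreira (12 Sep 2008) before Osei (12 Feb 2008).
Among Vasquez and Drummond, by date the degree was conferred (later first): Vasquez (26 May 2003) before Drummond (5 Feb 1997).
Order: Kapoor, Reyes, Marchetti, Andersen, Petrov, Ferreira, Osei, Vasquez, Drummond.

Andersen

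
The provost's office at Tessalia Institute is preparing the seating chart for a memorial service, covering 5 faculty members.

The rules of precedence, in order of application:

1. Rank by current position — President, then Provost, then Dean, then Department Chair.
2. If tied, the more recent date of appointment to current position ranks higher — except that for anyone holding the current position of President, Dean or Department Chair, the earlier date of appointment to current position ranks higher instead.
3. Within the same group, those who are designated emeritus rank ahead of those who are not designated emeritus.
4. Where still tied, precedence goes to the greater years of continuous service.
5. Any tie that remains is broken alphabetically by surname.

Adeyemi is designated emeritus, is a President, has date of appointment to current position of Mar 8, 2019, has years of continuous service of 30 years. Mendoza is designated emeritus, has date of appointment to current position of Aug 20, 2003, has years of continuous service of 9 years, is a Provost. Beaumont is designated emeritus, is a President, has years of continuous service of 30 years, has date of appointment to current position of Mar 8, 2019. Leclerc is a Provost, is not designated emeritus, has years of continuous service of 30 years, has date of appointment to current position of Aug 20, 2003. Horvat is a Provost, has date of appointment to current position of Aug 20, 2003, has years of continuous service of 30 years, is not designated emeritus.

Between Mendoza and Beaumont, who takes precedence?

Beaumont

By current position: Adeyemi and Beaumont (President); then Mendoza, Horvat and Leclerc (Provost).
Adeyemi and Beaumont both have date of appointment to current position Mar 8, 2019, so the next rule applies.
Adeyemi and Beaumont are each designated emeritus, so the next rule applies.
Adeyemi and Beaumont both have years of continuous service 30 years, so the next rule applies.
Among Adeyemi and Beaumont, alphabetically by surname: Adeyemi before Beaumont.
Mendoza, Horvat and Leclerc all have date of appointment to current position Aug 20, 2003, so the next rule applies.
Among Mendoza, Horvat and Leclerc, designated emeritus before not designated emeritus: Mendoza (designated emeritus) before Horvat and Leclerc (not designated emeritus).
Horvat and Leclerc both have years of continuous service 30 years, so the next rule applies.
Among Horvat and Leclerc, alphabetically by surname: Horvat before Leclerc.
So Beaumont takes precedence.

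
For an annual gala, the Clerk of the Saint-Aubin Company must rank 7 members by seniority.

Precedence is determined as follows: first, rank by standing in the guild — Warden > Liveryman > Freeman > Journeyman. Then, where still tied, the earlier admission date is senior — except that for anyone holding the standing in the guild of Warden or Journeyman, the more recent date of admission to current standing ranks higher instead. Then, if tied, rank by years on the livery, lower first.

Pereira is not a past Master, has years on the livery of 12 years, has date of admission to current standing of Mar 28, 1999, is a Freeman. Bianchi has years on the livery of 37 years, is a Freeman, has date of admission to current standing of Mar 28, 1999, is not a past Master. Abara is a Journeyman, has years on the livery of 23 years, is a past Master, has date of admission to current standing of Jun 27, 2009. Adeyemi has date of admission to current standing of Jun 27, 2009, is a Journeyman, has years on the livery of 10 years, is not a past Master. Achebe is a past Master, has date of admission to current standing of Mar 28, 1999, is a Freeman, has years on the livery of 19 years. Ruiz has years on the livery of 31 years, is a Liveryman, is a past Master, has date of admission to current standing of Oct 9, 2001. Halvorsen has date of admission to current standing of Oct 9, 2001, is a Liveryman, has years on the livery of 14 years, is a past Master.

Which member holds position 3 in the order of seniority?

By standing in the guild: Halvorsen and Ruiz (Liveryman); then Pereira, Achebe and Bianchi (Freeman); then Adeyemi and Abara (Journeyman).
Halvorsen and Ruiz both have date of admission to current standing Oct 9, 2001, so the next rule applies.
Among Halvorsen and Ruiz, by years on the livery (lower first): Halvorsen (14 years) before Ruiz (31 years).
Pereira, Achebe and Bianchi all have date of admission to current standing Mar 28, 1999, so the next rule applies.
Among Pereira, Achebe and Bianchi, by years on the livery (lower first): Pereira (12 years) before Achebe (19 years) before Bianchi (37 years).
Adeyemi and Abara both have date of admission to current standing Jun 27, 2009, so the next rule applies.
Among Adeyemi and Abara, by years on the livery (lower first): Adeyemi (10 years) before Abara (23 years).
Order: Halvorsen, Ruiz, Pereira, Achebe, Bianchi, Adeyemi, Abara.

Pereira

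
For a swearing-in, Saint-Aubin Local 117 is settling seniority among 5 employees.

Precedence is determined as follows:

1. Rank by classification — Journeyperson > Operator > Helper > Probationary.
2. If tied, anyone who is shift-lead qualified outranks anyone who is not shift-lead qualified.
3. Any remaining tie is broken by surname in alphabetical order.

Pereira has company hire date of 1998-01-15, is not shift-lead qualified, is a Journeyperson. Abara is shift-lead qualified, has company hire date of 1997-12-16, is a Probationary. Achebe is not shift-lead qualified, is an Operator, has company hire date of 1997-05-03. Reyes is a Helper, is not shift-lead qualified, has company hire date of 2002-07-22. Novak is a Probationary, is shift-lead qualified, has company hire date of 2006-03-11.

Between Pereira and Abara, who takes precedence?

Pereira

By classification: Pereira (Journeyperson); then Achebe (Operator); then Reyes (Helper); then Abara and Novak (Probationary).
Abara and Novak are each shift-lead qualified, so the next rule applies.
Among Abara and Novak, alphabetically by surname: Abara before Novak.
So Pereira takes precedence.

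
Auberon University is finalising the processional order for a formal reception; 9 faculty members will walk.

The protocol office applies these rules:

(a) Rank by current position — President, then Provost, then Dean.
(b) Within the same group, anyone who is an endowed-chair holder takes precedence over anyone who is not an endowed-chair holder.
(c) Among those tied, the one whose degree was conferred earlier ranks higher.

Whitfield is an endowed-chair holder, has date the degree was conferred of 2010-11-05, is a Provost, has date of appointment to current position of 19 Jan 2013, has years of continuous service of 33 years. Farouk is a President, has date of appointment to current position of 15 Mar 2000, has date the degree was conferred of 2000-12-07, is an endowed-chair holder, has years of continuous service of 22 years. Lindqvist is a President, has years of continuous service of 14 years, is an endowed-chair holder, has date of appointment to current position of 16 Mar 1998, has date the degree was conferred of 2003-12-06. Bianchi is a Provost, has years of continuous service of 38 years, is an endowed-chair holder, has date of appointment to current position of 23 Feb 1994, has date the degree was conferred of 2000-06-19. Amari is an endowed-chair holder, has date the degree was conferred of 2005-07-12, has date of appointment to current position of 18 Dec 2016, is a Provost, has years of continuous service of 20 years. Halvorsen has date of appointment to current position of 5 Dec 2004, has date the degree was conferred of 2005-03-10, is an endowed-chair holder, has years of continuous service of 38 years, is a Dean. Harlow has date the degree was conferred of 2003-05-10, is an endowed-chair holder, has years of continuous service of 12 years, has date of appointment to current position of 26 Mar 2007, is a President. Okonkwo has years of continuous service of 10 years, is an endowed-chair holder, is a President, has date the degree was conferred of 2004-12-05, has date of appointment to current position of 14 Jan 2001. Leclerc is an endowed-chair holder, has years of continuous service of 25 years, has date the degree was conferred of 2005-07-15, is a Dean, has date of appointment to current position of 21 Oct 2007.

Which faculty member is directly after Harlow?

By current position: Farouk, Harlow, Lindqvist and Okonkwo (President); then Bianchi, Amari and Whitfield (Provost); then Halvorsen and Leclerc (Dean).
Farouk, Harlow, Lindqvist and Okonkwo are each an endowed-chair holder, so the next rule applies.
Among Farouk, Harlow, Lindqvist and Okonkwo, by date the degree was conferred (earlier first): Farouk (2000-12-07) before Harlow (2003-05-10) before Lindqvist (2003-12-06) before Okonkwo (2004-12-05).
Bianchi, Amari and Whitfield are each an endowed-chair holder, so the next rule applies.
Among Bianchi, Amari and Whitfield, by date the degree was conferred (earlier first): Bianchi (2000-06-19) before Amari (2005-07-12) before Whitfield (2010-11-05).
Halvorsen and Leclerc are each an endowed-chair holder, so the next rule applies.
Among Halvorsen and Leclerc, by date the degree was conferred (earlier first): Halvorsen (2005-03-10) before Leclerc (2005-07-15).
Order: Farouk, Harlow, Lindqvist, Okonkwo, Bianchi, Amari, Whitfield, Halvorsen, Leclerc.

Lindqvist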